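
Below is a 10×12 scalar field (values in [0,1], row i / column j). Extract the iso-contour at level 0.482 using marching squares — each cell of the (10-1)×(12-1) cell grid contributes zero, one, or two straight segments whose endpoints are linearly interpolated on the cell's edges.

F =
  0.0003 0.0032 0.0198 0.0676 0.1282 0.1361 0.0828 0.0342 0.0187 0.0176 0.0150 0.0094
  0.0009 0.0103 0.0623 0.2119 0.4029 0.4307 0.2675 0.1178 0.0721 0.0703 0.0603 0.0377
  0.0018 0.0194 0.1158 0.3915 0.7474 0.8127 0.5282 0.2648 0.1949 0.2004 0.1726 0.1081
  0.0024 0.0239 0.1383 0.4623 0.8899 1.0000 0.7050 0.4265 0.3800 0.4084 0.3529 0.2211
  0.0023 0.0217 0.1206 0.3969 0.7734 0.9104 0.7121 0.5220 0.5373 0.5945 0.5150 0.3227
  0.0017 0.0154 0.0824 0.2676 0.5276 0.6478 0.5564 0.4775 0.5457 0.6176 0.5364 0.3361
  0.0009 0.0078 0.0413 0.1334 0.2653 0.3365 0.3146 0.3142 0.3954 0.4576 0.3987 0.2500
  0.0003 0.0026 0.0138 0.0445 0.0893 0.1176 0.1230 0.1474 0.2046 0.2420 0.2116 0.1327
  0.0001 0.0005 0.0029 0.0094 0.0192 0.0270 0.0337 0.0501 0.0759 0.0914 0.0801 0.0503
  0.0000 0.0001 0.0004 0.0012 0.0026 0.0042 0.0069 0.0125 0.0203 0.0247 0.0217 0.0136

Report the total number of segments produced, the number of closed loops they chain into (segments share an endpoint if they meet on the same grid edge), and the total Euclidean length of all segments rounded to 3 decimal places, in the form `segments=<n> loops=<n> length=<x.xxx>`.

segments=24 loops=1 length=20.171

cell (1,3): code 0100 → (1.230,4.000)–(2.000,3.254)
cell (1,4): code 1100 → (1.134,5.000)–(1.230,4.000)
cell (1,5): code 1100 → (1.823,6.000)–(1.134,5.000)
cell (1,6): code 1000 → (2.000,6.175)–(1.823,6.000)
cell (2,3): code 0110 → (2.000,3.254)–(3.000,3.046)
cell (2,6): code 1001 → (3.000,6.801)–(2.000,6.175)
cell (3,3): code 0110 → (3.000,3.046)–(4.000,3.226)
cell (3,6): code 1101 → (3.581,7.000)–(3.000,6.801)
cell (3,7): code 1100 → (3.648,8.000)–(3.581,7.000)
cell (3,8): code 1100 → (3.395,9.000)–(3.648,8.000)
cell (3,9): code 1100 → (3.796,10.000)–(3.395,9.000)
cell (3,10): code 1000 → (4.000,10.172)–(3.796,10.000)
cell (4,3): code 0110 → (4.000,3.226)–(5.000,3.825)
cell (4,6): code 1011 → (5.000,6.943)–(4.899,7.000)
cell (4,7): code 0111 → (4.899,7.000)–(5.000,7.066)
cell (4,10): code 1001 → (5.000,10.272)–(4.000,10.172)
cell (5,3): code 0010 → (5.000,3.825)–(5.174,4.000)
cell (5,4): code 0011 → (5.174,4.000)–(5.533,5.000)
cell (5,5): code 0011 → (5.533,5.000)–(5.308,6.000)
cell (5,6): code 0001 → (5.308,6.000)–(5.000,6.943)
cell (5,7): code 0010 → (5.000,7.066)–(5.424,8.000)
cell (5,8): code 0011 → (5.424,8.000)–(5.848,9.000)
cell (5,9): code 0011 → (5.848,9.000)–(5.395,10.000)
cell (5,10): code 0001 → (5.395,10.000)–(5.000,10.272)
total: 24 segments, chained into 1 closed loop(s), length Σ = 20.171102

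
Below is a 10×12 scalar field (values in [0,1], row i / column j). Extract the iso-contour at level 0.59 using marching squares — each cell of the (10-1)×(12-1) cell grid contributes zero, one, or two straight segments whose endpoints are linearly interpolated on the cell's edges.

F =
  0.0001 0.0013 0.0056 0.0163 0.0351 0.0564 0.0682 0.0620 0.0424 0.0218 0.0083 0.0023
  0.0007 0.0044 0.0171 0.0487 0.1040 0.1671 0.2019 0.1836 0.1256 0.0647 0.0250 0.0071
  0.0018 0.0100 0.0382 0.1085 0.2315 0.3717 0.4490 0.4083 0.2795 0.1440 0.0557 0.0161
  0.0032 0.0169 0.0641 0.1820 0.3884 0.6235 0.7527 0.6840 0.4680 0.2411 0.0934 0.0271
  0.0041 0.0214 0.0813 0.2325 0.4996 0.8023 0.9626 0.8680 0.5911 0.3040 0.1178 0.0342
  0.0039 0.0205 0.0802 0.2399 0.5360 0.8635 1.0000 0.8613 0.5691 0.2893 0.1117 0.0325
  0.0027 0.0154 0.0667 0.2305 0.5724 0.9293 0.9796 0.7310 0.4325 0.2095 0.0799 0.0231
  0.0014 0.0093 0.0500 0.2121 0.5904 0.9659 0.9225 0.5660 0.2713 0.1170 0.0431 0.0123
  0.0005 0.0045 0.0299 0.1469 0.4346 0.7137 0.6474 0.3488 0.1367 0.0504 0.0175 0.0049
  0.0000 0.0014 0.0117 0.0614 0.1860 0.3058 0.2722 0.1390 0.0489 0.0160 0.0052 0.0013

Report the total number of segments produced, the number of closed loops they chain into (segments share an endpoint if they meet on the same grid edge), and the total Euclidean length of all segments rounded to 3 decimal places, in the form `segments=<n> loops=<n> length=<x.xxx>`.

cell (2,4): code 0100 → (2.867,5.000)–(3.000,4.858)
cell (2,5): code 1100 → (2.464,6.000)–(2.867,5.000)
cell (2,6): code 1100 → (2.659,7.000)–(2.464,6.000)
cell (2,7): code 1000 → (3.000,7.435)–(2.659,7.000)
cell (3,4): code 0110 → (3.000,4.858)–(4.000,4.299)
cell (3,7): code 1101 → (3.991,8.000)–(3.000,7.435)
cell (3,8): code 1000 → (4.000,8.004)–(3.991,8.000)
cell (4,4): code 0110 → (4.000,4.299)–(5.000,4.165)
cell (4,7): code 1011 → (5.000,7.928)–(4.050,8.000)
cell (4,8): code 0001 → (4.050,8.000)–(4.000,8.004)
cell (5,4): code 0110 → (5.000,4.165)–(6.000,4.049)
cell (5,7): code 1001 → (6.000,7.472)–(5.000,7.928)
cell (6,3): code 0100 → (6.978,4.000)–(7.000,3.999)
cell (6,4): code 1110 → (6.000,4.049)–(6.978,4.000)
cell (6,6): code 1011 → (7.000,6.933)–(6.855,7.000)
cell (6,7): code 0001 → (6.855,7.000)–(6.000,7.472)
cell (7,3): code 0010 → (7.000,3.999)–(7.003,4.000)
cell (7,4): code 0111 → (7.003,4.000)–(8.000,4.557)
cell (7,6): code 1001 → (8.000,6.192)–(7.000,6.933)
cell (8,4): code 0010 → (8.000,4.557)–(8.303,5.000)
cell (8,5): code 0011 → (8.303,5.000)–(8.153,6.000)
cell (8,6): code 0001 → (8.153,6.000)–(8.000,6.192)
total: 22 segments, chained into 1 closed loop(s), length Σ = 15.579398

segments=22 loops=1 length=15.579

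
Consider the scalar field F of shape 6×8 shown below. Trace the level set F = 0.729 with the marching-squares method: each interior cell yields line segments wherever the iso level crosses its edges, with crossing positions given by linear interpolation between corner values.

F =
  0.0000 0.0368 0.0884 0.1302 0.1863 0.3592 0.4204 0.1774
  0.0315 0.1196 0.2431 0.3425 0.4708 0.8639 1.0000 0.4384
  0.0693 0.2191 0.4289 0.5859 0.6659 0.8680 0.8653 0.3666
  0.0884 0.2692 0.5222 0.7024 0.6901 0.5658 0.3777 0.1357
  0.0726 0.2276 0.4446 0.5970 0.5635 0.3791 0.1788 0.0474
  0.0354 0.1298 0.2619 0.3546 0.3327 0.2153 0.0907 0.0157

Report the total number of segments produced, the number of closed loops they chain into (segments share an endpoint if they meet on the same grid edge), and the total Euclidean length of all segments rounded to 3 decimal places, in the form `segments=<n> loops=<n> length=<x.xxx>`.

cell (0,4): code 0100 → (0.733,5.000)–(1.000,4.657)
cell (0,5): code 1100 → (0.532,6.000)–(0.733,5.000)
cell (0,6): code 1000 → (1.000,6.483)–(0.532,6.000)
cell (1,4): code 0110 → (1.000,4.657)–(2.000,4.312)
cell (1,6): code 1001 → (2.000,6.273)–(1.000,6.483)
cell (2,4): code 0010 → (2.000,4.312)–(2.460,5.000)
cell (2,5): code 0011 → (2.460,5.000)–(2.280,6.000)
cell (2,6): code 0001 → (2.280,6.000)–(2.000,6.273)
total: 8 segments, chained into 1 closed loop(s), length Σ = 6.440620

segments=8 loops=1 length=6.441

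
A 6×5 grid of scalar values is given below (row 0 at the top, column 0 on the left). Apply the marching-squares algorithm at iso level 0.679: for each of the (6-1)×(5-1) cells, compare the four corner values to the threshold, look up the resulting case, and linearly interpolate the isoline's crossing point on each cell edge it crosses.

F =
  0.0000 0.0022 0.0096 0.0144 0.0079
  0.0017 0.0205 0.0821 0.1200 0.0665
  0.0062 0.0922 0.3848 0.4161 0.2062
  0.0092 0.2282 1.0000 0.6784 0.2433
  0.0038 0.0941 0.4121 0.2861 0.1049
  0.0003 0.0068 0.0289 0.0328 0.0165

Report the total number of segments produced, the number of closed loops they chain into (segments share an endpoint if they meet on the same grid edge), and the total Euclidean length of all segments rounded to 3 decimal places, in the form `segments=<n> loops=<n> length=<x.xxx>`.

segments=4 loops=1 length=3.618

cell (2,1): code 0100 → (2.478,2.000)–(3.000,1.584)
cell (2,2): code 1000 → (3.000,2.998)–(2.478,2.000)
cell (3,1): code 0010 → (3.000,1.584)–(3.546,2.000)
cell (3,2): code 0001 → (3.546,2.000)–(3.000,2.998)
total: 4 segments, chained into 1 closed loop(s), length Σ = 3.617643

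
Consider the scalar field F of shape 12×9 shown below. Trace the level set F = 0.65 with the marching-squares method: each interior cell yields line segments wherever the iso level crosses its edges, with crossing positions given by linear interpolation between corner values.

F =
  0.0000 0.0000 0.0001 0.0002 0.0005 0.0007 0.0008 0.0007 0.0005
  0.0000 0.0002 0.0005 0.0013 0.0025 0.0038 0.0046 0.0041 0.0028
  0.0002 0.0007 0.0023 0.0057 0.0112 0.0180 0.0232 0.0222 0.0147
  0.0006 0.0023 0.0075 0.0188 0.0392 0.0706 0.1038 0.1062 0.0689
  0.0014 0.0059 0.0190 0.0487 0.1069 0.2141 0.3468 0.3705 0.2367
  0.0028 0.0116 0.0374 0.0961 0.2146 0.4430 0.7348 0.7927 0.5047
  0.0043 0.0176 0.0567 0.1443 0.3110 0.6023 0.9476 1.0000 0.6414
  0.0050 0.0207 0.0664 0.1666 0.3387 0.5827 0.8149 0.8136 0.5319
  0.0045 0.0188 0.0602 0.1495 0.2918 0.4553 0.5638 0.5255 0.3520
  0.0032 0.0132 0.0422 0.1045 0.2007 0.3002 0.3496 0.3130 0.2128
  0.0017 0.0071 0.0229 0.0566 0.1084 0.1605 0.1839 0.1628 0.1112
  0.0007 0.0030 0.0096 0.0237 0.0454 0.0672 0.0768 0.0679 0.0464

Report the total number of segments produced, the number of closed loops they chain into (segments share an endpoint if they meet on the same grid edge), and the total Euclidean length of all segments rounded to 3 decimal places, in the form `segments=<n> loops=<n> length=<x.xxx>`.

cell (4,5): code 0100 → (4.781,6.000)–(5.000,5.709)
cell (4,6): code 1100 → (4.662,7.000)–(4.781,6.000)
cell (4,7): code 1000 → (5.000,7.495)–(4.662,7.000)
cell (5,5): code 0110 → (5.000,5.709)–(6.000,5.138)
cell (5,7): code 1001 → (6.000,7.976)–(5.000,7.495)
cell (6,5): code 0110 → (6.000,5.138)–(7.000,5.290)
cell (6,7): code 1001 → (7.000,7.581)–(6.000,7.976)
cell (7,5): code 0010 → (7.000,5.290)–(7.657,6.000)
cell (7,6): code 0011 → (7.657,6.000)–(7.568,7.000)
cell (7,7): code 0001 → (7.568,7.000)–(7.000,7.581)
total: 10 segments, chained into 1 closed loop(s), length Σ = 9.101815

segments=10 loops=1 length=9.102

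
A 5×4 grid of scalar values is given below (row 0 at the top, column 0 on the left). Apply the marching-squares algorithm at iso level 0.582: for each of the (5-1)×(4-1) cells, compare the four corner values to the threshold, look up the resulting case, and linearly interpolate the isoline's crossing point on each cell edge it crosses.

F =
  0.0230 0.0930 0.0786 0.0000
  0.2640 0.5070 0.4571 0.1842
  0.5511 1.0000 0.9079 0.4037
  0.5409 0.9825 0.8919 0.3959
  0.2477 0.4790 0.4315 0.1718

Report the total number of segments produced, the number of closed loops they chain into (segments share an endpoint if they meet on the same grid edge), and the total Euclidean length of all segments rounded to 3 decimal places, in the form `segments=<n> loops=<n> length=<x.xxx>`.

cell (1,0): code 0100 → (1.152,1.000)–(2.000,0.069)
cell (1,1): code 1100 → (1.277,2.000)–(1.152,1.000)
cell (1,2): code 1000 → (2.000,2.646)–(1.277,2.000)
cell (2,0): code 0110 → (2.000,0.069)–(3.000,0.093)
cell (2,2): code 1001 → (3.000,2.625)–(2.000,2.646)
cell (3,0): code 0010 → (3.000,0.093)–(3.795,1.000)
cell (3,1): code 0011 → (3.795,1.000)–(3.673,2.000)
cell (3,2): code 0001 → (3.673,2.000)–(3.000,2.625)
total: 8 segments, chained into 1 closed loop(s), length Σ = 8.369585

segments=8 loops=1 length=8.370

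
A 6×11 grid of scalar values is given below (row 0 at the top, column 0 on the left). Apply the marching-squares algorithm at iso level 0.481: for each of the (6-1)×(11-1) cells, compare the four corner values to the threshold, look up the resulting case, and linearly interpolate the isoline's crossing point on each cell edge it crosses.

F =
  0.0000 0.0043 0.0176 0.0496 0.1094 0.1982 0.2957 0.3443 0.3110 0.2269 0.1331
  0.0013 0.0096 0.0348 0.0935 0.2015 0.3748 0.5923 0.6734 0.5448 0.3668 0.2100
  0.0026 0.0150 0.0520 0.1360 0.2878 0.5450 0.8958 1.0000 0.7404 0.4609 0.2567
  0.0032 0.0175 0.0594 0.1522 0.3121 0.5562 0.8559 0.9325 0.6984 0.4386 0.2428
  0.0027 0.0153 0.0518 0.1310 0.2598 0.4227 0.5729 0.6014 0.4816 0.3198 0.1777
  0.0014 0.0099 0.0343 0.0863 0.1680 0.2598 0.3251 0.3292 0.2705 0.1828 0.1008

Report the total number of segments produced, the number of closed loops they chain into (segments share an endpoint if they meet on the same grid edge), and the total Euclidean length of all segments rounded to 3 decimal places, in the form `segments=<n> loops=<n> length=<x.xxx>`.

cell (0,5): code 0100 → (0.625,6.000)–(1.000,5.488)
cell (0,6): code 1100 → (0.415,7.000)–(0.625,6.000)
cell (0,7): code 1100 → (0.727,8.000)–(0.415,7.000)
cell (0,8): code 1000 → (1.000,8.358)–(0.727,8.000)
cell (1,4): code 0100 → (1.624,5.000)–(2.000,4.751)
cell (1,5): code 1110 → (1.000,5.488)–(1.624,5.000)
cell (1,8): code 1001 → (2.000,8.928)–(1.000,8.358)
cell (2,4): code 0110 → (2.000,4.751)–(3.000,4.692)
cell (2,8): code 1001 → (3.000,8.837)–(2.000,8.928)
cell (3,4): code 0010 → (3.000,4.692)–(3.563,5.000)
cell (3,5): code 0111 → (3.563,5.000)–(4.000,5.388)
cell (3,8): code 1001 → (4.000,8.004)–(3.000,8.837)
cell (4,5): code 0010 → (4.000,5.388)–(4.371,6.000)
cell (4,6): code 0011 → (4.371,6.000)–(4.442,7.000)
cell (4,7): code 0011 → (4.442,7.000)–(4.003,8.000)
cell (4,8): code 0001 → (4.003,8.000)–(4.000,8.004)
total: 16 segments, chained into 1 closed loop(s), length Σ = 12.897061

segments=16 loops=1 length=12.897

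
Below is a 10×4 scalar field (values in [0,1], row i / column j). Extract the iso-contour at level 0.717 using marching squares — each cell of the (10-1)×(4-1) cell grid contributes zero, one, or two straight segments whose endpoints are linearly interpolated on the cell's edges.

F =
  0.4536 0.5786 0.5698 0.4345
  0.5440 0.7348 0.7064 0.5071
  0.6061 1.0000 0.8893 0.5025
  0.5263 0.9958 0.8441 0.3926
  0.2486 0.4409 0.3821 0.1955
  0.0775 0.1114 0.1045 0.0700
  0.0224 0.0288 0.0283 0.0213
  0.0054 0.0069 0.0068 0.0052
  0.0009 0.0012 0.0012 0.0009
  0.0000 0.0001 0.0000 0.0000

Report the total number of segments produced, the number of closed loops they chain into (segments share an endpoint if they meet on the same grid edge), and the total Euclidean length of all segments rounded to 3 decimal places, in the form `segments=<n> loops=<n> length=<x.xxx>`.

cell (0,0): code 0100 → (0.886,1.000)–(1.000,0.907)
cell (0,1): code 1000 → (1.000,1.627)–(0.886,1.000)
cell (1,0): code 0110 → (1.000,0.907)–(2.000,0.282)
cell (1,1): code 1101 → (1.058,2.000)–(1.000,1.627)
cell (1,2): code 1000 → (2.000,2.445)–(1.058,2.000)
cell (2,0): code 0110 → (2.000,0.282)–(3.000,0.406)
cell (2,2): code 1001 → (3.000,2.282)–(2.000,2.445)
cell (3,0): code 0010 → (3.000,0.406)–(3.502,1.000)
cell (3,1): code 0011 → (3.502,1.000)–(3.275,2.000)
cell (3,2): code 0001 → (3.275,2.000)–(3.000,2.282)
total: 10 segments, chained into 1 closed loop(s), length Σ = 7.601479

segments=10 loops=1 length=7.601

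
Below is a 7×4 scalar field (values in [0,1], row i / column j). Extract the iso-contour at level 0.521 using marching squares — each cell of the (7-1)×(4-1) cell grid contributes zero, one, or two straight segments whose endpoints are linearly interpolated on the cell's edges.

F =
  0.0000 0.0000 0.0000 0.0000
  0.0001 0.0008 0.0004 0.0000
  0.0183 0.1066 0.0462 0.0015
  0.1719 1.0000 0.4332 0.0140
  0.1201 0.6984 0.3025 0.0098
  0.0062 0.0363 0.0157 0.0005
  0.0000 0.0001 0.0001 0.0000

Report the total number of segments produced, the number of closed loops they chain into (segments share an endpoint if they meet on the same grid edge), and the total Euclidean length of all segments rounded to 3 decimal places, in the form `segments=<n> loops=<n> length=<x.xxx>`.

segments=6 loops=1 length=4.831

cell (2,0): code 0100 → (2.464,1.000)–(3.000,0.422)
cell (2,1): code 1000 → (3.000,1.845)–(2.464,1.000)
cell (3,0): code 0110 → (3.000,0.422)–(4.000,0.693)
cell (3,1): code 1001 → (4.000,1.448)–(3.000,1.845)
cell (4,0): code 0010 → (4.000,0.693)–(4.268,1.000)
cell (4,1): code 0001 → (4.268,1.000)–(4.000,1.448)
total: 6 segments, chained into 1 closed loop(s), length Σ = 4.831078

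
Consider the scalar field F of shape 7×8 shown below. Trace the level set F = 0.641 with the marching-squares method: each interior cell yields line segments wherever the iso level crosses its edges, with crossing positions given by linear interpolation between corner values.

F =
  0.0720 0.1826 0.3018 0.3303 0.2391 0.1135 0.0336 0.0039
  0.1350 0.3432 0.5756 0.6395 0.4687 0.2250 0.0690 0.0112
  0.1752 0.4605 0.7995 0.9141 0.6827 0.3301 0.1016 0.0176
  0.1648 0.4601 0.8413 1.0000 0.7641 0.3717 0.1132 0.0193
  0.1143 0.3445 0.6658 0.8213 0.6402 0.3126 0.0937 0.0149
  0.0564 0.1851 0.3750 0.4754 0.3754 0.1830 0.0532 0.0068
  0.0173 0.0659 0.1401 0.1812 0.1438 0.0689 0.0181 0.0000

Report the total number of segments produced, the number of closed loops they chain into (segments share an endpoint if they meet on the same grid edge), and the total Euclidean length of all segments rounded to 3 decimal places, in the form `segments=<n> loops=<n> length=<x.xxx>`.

segments=12 loops=1 length=9.893

cell (1,1): code 0100 → (1.292,2.000)–(2.000,1.532)
cell (1,2): code 1100 → (1.005,3.000)–(1.292,2.000)
cell (1,3): code 1100 → (1.805,4.000)–(1.005,3.000)
cell (1,4): code 1000 → (2.000,4.118)–(1.805,4.000)
cell (2,1): code 0110 → (2.000,1.532)–(3.000,1.475)
cell (2,4): code 1001 → (3.000,4.314)–(2.000,4.118)
cell (3,1): code 0110 → (3.000,1.475)–(4.000,1.923)
cell (3,3): code 1011 → (4.000,3.996)–(3.994,4.000)
cell (3,4): code 0001 → (3.994,4.000)–(3.000,4.314)
cell (4,1): code 0010 → (4.000,1.923)–(4.085,2.000)
cell (4,2): code 0011 → (4.085,2.000)–(4.521,3.000)
cell (4,3): code 0001 → (4.521,3.000)–(4.000,3.996)
total: 12 segments, chained into 1 closed loop(s), length Σ = 9.892897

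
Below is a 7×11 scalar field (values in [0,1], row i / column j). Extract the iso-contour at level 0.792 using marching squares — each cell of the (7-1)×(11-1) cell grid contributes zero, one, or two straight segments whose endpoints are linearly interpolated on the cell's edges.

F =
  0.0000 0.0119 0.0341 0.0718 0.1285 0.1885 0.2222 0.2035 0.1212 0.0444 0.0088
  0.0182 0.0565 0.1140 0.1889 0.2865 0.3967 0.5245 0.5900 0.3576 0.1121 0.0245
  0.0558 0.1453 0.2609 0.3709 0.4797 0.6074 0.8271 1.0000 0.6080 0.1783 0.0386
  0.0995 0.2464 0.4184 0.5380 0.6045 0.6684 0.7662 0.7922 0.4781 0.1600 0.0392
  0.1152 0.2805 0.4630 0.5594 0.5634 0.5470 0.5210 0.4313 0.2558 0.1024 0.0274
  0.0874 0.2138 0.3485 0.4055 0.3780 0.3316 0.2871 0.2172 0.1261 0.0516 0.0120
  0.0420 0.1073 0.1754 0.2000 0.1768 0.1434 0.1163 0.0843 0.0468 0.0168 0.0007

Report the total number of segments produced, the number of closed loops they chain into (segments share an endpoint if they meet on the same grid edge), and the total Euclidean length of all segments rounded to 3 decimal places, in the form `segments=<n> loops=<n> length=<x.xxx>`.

cell (1,5): code 0100 → (1.884,6.000)–(2.000,5.840)
cell (1,6): code 1100 → (1.493,7.000)–(1.884,6.000)
cell (1,7): code 1000 → (2.000,7.531)–(1.493,7.000)
cell (2,5): code 0010 → (2.000,5.840)–(2.576,6.000)
cell (2,6): code 0111 → (2.576,6.000)–(3.000,6.992)
cell (2,7): code 1001 → (3.000,7.001)–(2.000,7.531)
cell (3,6): code 0010 → (3.000,6.992)–(3.001,7.000)
cell (3,7): code 0001 → (3.001,7.000)–(3.000,7.001)
total: 8 segments, chained into 1 closed loop(s), length Σ = 4.822742

segments=8 loops=1 length=4.823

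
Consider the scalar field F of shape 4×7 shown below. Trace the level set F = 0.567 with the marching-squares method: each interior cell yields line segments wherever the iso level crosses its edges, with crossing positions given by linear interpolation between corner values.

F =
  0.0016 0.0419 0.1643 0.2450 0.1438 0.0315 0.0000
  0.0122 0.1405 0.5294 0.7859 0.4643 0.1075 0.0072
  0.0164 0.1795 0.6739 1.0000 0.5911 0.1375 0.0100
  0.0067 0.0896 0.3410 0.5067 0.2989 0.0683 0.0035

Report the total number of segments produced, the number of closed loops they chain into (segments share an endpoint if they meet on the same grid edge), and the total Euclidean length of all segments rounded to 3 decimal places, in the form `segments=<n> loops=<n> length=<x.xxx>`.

cell (0,2): code 0100 → (0.595,3.000)–(1.000,2.147)
cell (0,3): code 1000 → (1.000,3.681)–(0.595,3.000)
cell (1,1): code 0100 → (1.260,2.000)–(2.000,1.784)
cell (1,2): code 1110 → (1.000,2.147)–(1.260,2.000)
cell (1,3): code 1101 → (1.810,4.000)–(1.000,3.681)
cell (1,4): code 1000 → (2.000,4.053)–(1.810,4.000)
cell (2,1): code 0010 → (2.000,1.784)–(2.321,2.000)
cell (2,2): code 0011 → (2.321,2.000)–(2.878,3.000)
cell (2,3): code 0011 → (2.878,3.000)–(2.082,4.000)
cell (2,4): code 0001 → (2.082,4.000)–(2.000,4.053)
total: 10 segments, chained into 1 closed loop(s), length Σ = 6.781164

segments=10 loops=1 length=6.781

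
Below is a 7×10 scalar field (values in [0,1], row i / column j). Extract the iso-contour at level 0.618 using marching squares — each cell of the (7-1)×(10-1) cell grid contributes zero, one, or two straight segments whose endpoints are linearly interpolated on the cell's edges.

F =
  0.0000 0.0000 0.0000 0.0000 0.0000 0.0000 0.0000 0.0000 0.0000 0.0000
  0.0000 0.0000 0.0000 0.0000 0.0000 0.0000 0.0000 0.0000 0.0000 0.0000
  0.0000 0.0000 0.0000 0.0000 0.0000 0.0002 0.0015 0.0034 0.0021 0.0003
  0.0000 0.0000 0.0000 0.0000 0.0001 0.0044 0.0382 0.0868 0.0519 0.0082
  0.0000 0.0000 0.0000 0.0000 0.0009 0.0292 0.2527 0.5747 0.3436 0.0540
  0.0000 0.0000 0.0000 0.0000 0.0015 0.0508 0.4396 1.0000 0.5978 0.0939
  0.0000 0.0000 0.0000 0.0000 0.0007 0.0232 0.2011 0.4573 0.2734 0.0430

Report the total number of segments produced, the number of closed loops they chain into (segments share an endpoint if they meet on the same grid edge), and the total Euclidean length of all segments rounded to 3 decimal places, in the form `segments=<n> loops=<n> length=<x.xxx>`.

cell (4,6): code 0100 → (4.102,7.000)–(5.000,6.318)
cell (4,7): code 1000 → (5.000,7.950)–(4.102,7.000)
cell (5,6): code 0010 → (5.000,6.318)–(5.704,7.000)
cell (5,7): code 0001 → (5.704,7.000)–(5.000,7.950)
total: 4 segments, chained into 1 closed loop(s), length Σ = 4.596808

segments=4 loops=1 length=4.597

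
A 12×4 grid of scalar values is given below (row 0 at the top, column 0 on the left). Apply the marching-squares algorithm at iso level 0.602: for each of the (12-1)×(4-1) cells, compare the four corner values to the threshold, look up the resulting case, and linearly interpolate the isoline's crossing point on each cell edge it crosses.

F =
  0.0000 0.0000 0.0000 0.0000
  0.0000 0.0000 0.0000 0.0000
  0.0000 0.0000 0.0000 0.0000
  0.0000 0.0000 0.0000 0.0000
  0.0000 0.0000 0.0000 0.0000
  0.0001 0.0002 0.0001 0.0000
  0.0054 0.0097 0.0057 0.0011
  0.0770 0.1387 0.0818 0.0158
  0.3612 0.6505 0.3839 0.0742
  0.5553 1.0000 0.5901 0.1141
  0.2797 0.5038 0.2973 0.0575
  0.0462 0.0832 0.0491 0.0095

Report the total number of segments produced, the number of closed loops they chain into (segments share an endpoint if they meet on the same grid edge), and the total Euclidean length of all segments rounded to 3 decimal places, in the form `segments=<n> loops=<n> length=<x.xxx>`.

segments=6 loops=1 length=5.369

cell (7,0): code 0100 → (7.905,1.000)–(8.000,0.832)
cell (7,1): code 1000 → (8.000,1.182)–(7.905,1.000)
cell (8,0): code 0110 → (8.000,0.832)–(9.000,0.105)
cell (8,1): code 1001 → (9.000,1.971)–(8.000,1.182)
cell (9,0): code 0010 → (9.000,0.105)–(9.802,1.000)
cell (9,1): code 0001 → (9.802,1.000)–(9.000,1.971)
total: 6 segments, chained into 1 closed loop(s), length Σ = 5.369280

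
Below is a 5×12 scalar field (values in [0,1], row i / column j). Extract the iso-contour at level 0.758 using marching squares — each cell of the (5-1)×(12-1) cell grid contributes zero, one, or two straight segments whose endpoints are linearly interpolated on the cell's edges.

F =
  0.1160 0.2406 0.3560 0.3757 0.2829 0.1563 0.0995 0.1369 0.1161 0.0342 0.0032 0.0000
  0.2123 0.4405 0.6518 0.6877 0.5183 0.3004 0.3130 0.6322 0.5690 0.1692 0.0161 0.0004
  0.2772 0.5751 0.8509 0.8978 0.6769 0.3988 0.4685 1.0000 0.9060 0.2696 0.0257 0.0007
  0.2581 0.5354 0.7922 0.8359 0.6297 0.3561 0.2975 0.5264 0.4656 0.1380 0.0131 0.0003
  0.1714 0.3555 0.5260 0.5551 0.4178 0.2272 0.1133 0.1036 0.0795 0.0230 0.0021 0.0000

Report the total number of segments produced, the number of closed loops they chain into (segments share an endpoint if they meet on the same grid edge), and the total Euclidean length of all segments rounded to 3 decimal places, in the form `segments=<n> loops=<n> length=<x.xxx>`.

cell (1,1): code 0100 → (1.533,2.000)–(2.000,1.663)
cell (1,2): code 1100 → (1.335,3.000)–(1.533,2.000)
cell (1,3): code 1000 → (2.000,3.633)–(1.335,3.000)
cell (1,6): code 0100 → (1.342,7.000)–(2.000,6.545)
cell (1,7): code 1100 → (1.561,8.000)–(1.342,7.000)
cell (1,8): code 1000 → (2.000,8.233)–(1.561,8.000)
cell (2,1): code 0110 → (2.000,1.663)–(3.000,1.867)
cell (2,3): code 1001 → (3.000,3.378)–(2.000,3.633)
cell (2,6): code 0010 → (2.000,6.545)–(2.511,7.000)
cell (2,7): code 0011 → (2.511,7.000)–(2.336,8.000)
cell (2,8): code 0001 → (2.336,8.000)–(2.000,8.233)
cell (3,1): code 0010 → (3.000,1.867)–(3.128,2.000)
cell (3,2): code 0011 → (3.128,2.000)–(3.277,3.000)
cell (3,3): code 0001 → (3.277,3.000)–(3.000,3.378)
total: 14 segments, chained into 2 closed loop(s), length Σ = 10.659692

segments=14 loops=2 length=10.660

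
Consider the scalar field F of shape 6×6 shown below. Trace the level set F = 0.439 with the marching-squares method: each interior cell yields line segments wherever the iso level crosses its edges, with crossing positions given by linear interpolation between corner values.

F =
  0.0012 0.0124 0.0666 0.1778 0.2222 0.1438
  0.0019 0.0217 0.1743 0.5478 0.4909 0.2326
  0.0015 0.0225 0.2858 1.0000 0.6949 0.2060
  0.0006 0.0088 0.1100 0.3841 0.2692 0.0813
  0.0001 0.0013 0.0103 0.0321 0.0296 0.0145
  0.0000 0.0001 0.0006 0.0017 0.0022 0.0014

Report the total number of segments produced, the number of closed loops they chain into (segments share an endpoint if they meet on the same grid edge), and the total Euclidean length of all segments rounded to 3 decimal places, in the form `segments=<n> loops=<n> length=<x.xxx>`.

cell (0,2): code 0100 → (0.706,3.000)–(1.000,2.709)
cell (0,3): code 1100 → (0.807,4.000)–(0.706,3.000)
cell (0,4): code 1000 → (1.000,4.201)–(0.807,4.000)
cell (1,2): code 0110 → (1.000,2.709)–(2.000,2.215)
cell (1,4): code 1001 → (2.000,4.523)–(1.000,4.201)
cell (2,2): code 0010 → (2.000,2.215)–(2.911,3.000)
cell (2,3): code 0011 → (2.911,3.000)–(2.601,4.000)
cell (2,4): code 0001 → (2.601,4.000)–(2.000,4.523)
total: 8 segments, chained into 1 closed loop(s), length Σ = 6.910583

segments=8 loops=1 length=6.911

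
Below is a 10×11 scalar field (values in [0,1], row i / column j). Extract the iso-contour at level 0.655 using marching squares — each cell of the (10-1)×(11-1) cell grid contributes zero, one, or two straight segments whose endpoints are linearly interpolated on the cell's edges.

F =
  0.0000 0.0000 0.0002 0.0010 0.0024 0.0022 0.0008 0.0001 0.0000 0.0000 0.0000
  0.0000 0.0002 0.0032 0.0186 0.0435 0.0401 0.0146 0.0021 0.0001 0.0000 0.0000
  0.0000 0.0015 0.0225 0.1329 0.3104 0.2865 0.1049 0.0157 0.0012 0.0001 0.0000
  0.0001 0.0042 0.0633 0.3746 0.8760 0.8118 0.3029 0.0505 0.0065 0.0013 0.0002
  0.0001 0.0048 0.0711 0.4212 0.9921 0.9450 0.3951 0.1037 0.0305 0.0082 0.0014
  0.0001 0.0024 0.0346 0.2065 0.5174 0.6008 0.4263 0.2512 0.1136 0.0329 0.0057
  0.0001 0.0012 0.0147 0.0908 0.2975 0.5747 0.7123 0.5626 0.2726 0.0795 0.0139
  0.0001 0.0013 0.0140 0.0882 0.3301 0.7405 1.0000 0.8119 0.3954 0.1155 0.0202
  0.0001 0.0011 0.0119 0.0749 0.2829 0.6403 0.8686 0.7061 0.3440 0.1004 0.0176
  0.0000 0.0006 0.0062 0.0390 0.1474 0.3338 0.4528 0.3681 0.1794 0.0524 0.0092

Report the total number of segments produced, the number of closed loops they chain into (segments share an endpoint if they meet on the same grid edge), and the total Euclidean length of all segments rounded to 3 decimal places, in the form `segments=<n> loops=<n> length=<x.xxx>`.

cell (2,3): code 0100 → (2.609,4.000)–(3.000,3.559)
cell (2,4): code 1100 → (2.702,5.000)–(2.609,4.000)
cell (2,5): code 1000 → (3.000,5.308)–(2.702,5.000)
cell (3,3): code 0110 → (3.000,3.559)–(4.000,3.410)
cell (3,5): code 1001 → (4.000,5.527)–(3.000,5.308)
cell (4,3): code 0010 → (4.000,3.410)–(4.710,4.000)
cell (4,4): code 0011 → (4.710,4.000)–(4.843,5.000)
cell (4,5): code 0001 → (4.843,5.000)–(4.000,5.527)
cell (5,5): code 0100 → (5.800,6.000)–(6.000,5.584)
cell (5,6): code 1000 → (6.000,6.383)–(5.800,6.000)
cell (6,4): code 0100 → (6.484,5.000)–(7.000,4.792)
cell (6,5): code 1110 → (6.000,5.584)–(6.484,5.000)
cell (6,6): code 1101 → (6.371,7.000)–(6.000,6.383)
cell (6,7): code 1000 → (7.000,7.377)–(6.371,7.000)
cell (7,4): code 0010 → (7.000,4.792)–(7.853,5.000)
cell (7,5): code 0111 → (7.853,5.000)–(8.000,5.064)
cell (7,7): code 1001 → (8.000,7.141)–(7.000,7.377)
cell (8,5): code 0010 → (8.000,5.064)–(8.514,6.000)
cell (8,6): code 0011 → (8.514,6.000)–(8.151,7.000)
cell (8,7): code 0001 → (8.151,7.000)–(8.000,7.141)
total: 20 segments, chained into 2 closed loop(s), length Σ = 15.049362

segments=20 loops=2 length=15.049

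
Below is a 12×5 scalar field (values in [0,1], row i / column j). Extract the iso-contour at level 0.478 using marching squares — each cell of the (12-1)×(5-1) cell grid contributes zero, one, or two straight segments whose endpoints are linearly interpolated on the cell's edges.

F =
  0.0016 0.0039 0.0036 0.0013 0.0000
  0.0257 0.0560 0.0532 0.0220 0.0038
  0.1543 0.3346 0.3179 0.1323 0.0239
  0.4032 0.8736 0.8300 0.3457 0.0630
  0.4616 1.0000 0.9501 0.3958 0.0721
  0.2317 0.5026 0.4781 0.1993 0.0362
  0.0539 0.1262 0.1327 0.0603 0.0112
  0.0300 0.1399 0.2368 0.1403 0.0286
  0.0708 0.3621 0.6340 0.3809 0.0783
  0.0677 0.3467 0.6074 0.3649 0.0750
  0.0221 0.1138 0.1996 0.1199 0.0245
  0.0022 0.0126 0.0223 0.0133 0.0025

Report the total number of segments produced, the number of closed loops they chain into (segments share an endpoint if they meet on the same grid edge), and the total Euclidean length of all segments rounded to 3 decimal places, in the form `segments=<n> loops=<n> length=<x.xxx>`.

segments=16 loops=2 length=13.535

cell (2,0): code 0100 → (2.266,1.000)–(3.000,0.159)
cell (2,1): code 1100 → (2.313,2.000)–(2.266,1.000)
cell (2,2): code 1000 → (3.000,2.727)–(2.313,2.000)
cell (3,0): code 0110 → (3.000,0.159)–(4.000,0.030)
cell (3,2): code 1001 → (4.000,2.852)–(3.000,2.727)
cell (4,0): code 0110 → (4.000,0.030)–(5.000,0.909)
cell (4,2): code 1001 → (5.000,2.000)–(4.000,2.852)
cell (5,0): code 0010 → (5.000,0.909)–(5.065,1.000)
cell (5,1): code 0011 → (5.065,1.000)–(5.000,2.000)
cell (5,2): code 0001 → (5.000,2.000)–(5.000,2.000)
cell (7,1): code 0100 → (7.607,2.000)–(8.000,1.426)
cell (7,2): code 1000 → (8.000,2.616)–(7.607,2.000)
cell (8,1): code 0110 → (8.000,1.426)–(9.000,1.504)
cell (8,2): code 1001 → (9.000,2.534)–(8.000,2.616)
cell (9,1): code 0010 → (9.000,1.504)–(9.317,2.000)
cell (9,2): code 0001 → (9.317,2.000)–(9.000,2.534)
total: 16 segments, chained into 2 closed loop(s), length Σ = 13.535163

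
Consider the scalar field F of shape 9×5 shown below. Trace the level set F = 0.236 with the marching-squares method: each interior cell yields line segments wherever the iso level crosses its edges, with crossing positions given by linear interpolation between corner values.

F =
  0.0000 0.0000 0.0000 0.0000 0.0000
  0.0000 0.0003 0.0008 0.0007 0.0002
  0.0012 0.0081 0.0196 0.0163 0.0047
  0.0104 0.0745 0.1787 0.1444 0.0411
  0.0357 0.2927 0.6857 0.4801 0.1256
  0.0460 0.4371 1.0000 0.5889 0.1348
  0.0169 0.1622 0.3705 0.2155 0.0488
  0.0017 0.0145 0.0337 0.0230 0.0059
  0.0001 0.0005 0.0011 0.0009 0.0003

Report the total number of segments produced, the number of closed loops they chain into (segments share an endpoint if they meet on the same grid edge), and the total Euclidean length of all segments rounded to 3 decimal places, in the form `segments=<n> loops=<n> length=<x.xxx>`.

segments=12 loops=1 length=10.001

cell (3,0): code 0100 → (3.740,1.000)–(4.000,0.779)
cell (3,1): code 1100 → (3.113,2.000)–(3.740,1.000)
cell (3,2): code 1100 → (3.273,3.000)–(3.113,2.000)
cell (3,3): code 1000 → (4.000,3.689)–(3.273,3.000)
cell (4,0): code 0110 → (4.000,0.779)–(5.000,0.486)
cell (4,3): code 1001 → (5.000,3.777)–(4.000,3.689)
cell (5,0): code 0010 → (5.000,0.486)–(5.732,1.000)
cell (5,1): code 0111 → (5.732,1.000)–(6.000,1.354)
cell (5,2): code 1011 → (6.000,2.868)–(5.945,3.000)
cell (5,3): code 0001 → (5.945,3.000)–(5.000,3.777)
cell (6,1): code 0010 → (6.000,1.354)–(6.399,2.000)
cell (6,2): code 0001 → (6.399,2.000)–(6.000,2.868)
total: 12 segments, chained into 1 closed loop(s), length Σ = 10.001414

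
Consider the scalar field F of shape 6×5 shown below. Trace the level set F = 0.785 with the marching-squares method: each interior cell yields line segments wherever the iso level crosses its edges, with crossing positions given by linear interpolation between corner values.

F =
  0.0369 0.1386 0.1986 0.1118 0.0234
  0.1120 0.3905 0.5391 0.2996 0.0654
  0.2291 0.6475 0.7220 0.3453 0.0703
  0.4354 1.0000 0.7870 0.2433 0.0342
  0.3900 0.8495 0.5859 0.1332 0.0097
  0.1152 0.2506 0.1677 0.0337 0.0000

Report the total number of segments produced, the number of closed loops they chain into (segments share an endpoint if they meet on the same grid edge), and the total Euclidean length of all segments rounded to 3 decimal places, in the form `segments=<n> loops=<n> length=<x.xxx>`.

cell (2,0): code 0100 → (2.390,1.000)–(3.000,0.619)
cell (2,1): code 1100 → (2.969,2.000)–(2.390,1.000)
cell (2,2): code 1000 → (3.000,2.004)–(2.969,2.000)
cell (3,0): code 0110 → (3.000,0.619)–(4.000,0.860)
cell (3,1): code 1011 → (4.000,1.245)–(3.010,2.000)
cell (3,2): code 0001 → (3.010,2.000)–(3.000,2.004)
cell (4,0): code 0010 → (4.000,0.860)–(4.108,1.000)
cell (4,1): code 0001 → (4.108,1.000)–(4.000,1.245)
total: 8 segments, chained into 1 closed loop(s), length Σ = 4.634277

segments=8 loops=1 length=4.634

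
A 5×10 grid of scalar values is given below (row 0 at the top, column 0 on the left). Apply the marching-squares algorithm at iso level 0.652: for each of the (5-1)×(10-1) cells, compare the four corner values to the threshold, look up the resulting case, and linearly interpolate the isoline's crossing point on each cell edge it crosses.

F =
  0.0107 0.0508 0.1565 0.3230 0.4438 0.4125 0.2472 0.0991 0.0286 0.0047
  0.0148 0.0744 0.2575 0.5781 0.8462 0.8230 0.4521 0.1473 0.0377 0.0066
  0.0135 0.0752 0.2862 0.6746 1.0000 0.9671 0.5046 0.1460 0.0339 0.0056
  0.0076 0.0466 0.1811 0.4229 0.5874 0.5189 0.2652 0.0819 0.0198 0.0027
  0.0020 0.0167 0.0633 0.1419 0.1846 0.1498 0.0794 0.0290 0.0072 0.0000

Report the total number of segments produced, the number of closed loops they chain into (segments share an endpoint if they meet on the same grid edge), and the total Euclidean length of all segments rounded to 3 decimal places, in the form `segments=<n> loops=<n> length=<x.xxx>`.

cell (0,3): code 0100 → (0.517,4.000)–(1.000,3.276)
cell (0,4): code 1100 → (0.583,5.000)–(0.517,4.000)
cell (0,5): code 1000 → (1.000,5.461)–(0.583,5.000)
cell (1,2): code 0100 → (1.766,3.000)–(2.000,2.942)
cell (1,3): code 1110 → (1.000,3.276)–(1.766,3.000)
cell (1,5): code 1001 → (2.000,5.681)–(1.000,5.461)
cell (2,2): code 0010 → (2.000,2.942)–(2.090,3.000)
cell (2,3): code 0011 → (2.090,3.000)–(2.843,4.000)
cell (2,4): code 0011 → (2.843,4.000)–(2.703,5.000)
cell (2,5): code 0001 → (2.703,5.000)–(2.000,5.681)
total: 10 segments, chained into 1 closed loop(s), length Σ = 7.921107

segments=10 loops=1 length=7.921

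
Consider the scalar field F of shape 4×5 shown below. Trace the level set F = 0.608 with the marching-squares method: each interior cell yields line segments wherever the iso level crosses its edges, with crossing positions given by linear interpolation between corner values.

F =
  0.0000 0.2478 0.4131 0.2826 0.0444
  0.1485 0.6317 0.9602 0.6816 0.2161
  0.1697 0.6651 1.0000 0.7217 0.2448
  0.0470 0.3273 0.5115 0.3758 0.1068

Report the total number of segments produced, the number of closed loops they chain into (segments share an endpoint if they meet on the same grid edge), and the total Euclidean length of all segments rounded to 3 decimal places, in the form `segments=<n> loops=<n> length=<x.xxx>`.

cell (0,0): code 0100 → (0.938,1.000)–(1.000,0.951)
cell (0,1): code 1100 → (0.356,2.000)–(0.938,1.000)
cell (0,2): code 1100 → (0.816,3.000)–(0.356,2.000)
cell (0,3): code 1000 → (1.000,3.158)–(0.816,3.000)
cell (1,0): code 0110 → (1.000,0.951)–(2.000,0.885)
cell (1,3): code 1001 → (2.000,3.238)–(1.000,3.158)
cell (2,0): code 0010 → (2.000,0.885)–(2.169,1.000)
cell (2,1): code 0011 → (2.169,1.000)–(2.802,2.000)
cell (2,2): code 0011 → (2.802,2.000)–(2.329,3.000)
cell (2,3): code 0001 → (2.329,3.000)–(2.000,3.238)
total: 10 segments, chained into 1 closed loop(s), length Σ = 7.485618

segments=10 loops=1 length=7.486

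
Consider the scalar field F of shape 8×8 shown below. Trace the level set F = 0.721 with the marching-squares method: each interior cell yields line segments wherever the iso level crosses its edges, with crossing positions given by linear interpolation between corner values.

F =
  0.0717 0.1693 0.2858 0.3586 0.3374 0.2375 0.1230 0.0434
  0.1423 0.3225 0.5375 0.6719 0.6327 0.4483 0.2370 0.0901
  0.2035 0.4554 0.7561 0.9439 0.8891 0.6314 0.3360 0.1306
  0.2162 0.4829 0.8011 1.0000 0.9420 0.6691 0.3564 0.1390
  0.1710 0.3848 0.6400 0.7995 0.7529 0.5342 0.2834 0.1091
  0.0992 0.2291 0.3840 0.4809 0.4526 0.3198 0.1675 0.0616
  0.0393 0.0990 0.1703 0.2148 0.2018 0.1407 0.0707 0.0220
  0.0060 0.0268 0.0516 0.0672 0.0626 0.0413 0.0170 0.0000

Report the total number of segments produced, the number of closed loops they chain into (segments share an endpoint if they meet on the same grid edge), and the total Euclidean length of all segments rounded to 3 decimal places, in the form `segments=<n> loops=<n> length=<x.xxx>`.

cell (1,1): code 0100 → (1.839,2.000)–(2.000,1.883)
cell (1,2): code 1100 → (1.181,3.000)–(1.839,2.000)
cell (1,3): code 1100 → (1.344,4.000)–(1.181,3.000)
cell (1,4): code 1000 → (2.000,4.652)–(1.344,4.000)
cell (2,1): code 0110 → (2.000,1.883)–(3.000,1.748)
cell (2,4): code 1001 → (3.000,4.810)–(2.000,4.652)
cell (3,1): code 0010 → (3.000,1.748)–(3.497,2.000)
cell (3,2): code 0111 → (3.497,2.000)–(4.000,2.508)
cell (3,4): code 1001 → (4.000,4.146)–(3.000,4.810)
cell (4,2): code 0010 → (4.000,2.508)–(4.246,3.000)
cell (4,3): code 0011 → (4.246,3.000)–(4.106,4.000)
cell (4,4): code 0001 → (4.106,4.000)–(4.000,4.146)
total: 12 segments, chained into 1 closed loop(s), length Σ = 9.568559

segments=12 loops=1 length=9.569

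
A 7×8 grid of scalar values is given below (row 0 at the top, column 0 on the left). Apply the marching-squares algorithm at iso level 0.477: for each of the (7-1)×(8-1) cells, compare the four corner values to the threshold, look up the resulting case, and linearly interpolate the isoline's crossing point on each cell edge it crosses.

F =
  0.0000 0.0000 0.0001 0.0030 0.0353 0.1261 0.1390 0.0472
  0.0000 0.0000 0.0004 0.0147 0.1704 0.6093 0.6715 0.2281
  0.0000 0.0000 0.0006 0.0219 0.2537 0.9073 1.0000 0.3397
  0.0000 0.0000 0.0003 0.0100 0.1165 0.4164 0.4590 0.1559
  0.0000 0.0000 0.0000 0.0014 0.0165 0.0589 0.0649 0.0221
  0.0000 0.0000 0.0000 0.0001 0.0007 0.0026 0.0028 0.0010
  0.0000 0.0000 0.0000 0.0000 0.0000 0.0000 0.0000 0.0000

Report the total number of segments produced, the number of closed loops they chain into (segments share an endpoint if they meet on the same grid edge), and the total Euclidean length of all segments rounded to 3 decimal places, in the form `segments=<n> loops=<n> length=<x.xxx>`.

cell (0,4): code 0100 → (0.726,5.000)–(1.000,4.699)
cell (0,5): code 1100 → (0.635,6.000)–(0.726,5.000)
cell (0,6): code 1000 → (1.000,6.439)–(0.635,6.000)
cell (1,4): code 0110 → (1.000,4.699)–(2.000,4.342)
cell (1,6): code 1001 → (2.000,6.792)–(1.000,6.439)
cell (2,4): code 0010 → (2.000,4.342)–(2.877,5.000)
cell (2,5): code 0011 → (2.877,5.000)–(2.967,6.000)
cell (2,6): code 0001 → (2.967,6.000)–(2.000,6.792)
total: 8 segments, chained into 1 closed loop(s), length Σ = 7.454696

segments=8 loops=1 length=7.455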